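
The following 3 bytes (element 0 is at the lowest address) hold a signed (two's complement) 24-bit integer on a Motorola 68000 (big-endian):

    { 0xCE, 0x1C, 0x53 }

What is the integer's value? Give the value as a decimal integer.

-3269549

Big-endian: lowest address holds the most-significant byte.
The bytes are already most-significant first: 0xCE1C53.
Top bit is set, so as a signed 24-bit value this is 0xCE1C53 − 2^24 = -3269549.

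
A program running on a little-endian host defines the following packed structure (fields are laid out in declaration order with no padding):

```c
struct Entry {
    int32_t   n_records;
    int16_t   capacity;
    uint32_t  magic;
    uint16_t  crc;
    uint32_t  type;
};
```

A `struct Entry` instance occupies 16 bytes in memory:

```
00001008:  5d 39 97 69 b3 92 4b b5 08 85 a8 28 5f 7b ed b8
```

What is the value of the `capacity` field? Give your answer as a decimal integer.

`capacity` follows `n_records` (4 bytes), so it starts at byte offset 4 and occupies 2 bytes.
Bytes at offsets 4..5: B3 92.
In little-endian order the low byte comes first in memory.
Reassemble most-significant byte first: 92 B3 → 0x92B3.
Top bit is set, so as a signed 16-bit value this is 0x92B3 − 2^16 = -27981.

-27981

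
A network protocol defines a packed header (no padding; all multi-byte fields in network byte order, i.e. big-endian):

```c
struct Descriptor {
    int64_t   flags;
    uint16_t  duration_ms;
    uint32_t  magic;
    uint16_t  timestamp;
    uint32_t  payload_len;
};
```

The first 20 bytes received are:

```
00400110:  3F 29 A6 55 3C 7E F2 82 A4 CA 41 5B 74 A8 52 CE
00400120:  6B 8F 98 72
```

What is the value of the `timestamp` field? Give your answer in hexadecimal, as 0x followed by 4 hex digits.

`timestamp` follows `flags` (8 B), `duration_ms` (2 B), `magic` (4 B), so it starts at offset 8 + 2 + 4 = 14 and occupies 2 bytes.
Bytes at offsets 14..15: 52 CE.
Big-endian: lowest address holds the most-significant byte.
The bytes are already most-significant first: 0x52CE.

0x52CE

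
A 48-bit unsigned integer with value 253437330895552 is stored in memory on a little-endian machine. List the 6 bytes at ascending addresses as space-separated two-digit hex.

253437330895552 in hexadecimal, padded to 48 bits, is 0xE67FFA14B2C0.
Split into bytes (most-significant first): E6 7F FA 14 B2 C0.
Little-endian: lowest address holds the least-significant byte.
So at ascending addresses the bytes are C0 B2 14 FA 7F E6.

C0 B2 14 FA 7F E6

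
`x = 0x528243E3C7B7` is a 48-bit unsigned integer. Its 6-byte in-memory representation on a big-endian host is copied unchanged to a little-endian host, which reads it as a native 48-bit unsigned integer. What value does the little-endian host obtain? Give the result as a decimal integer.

202069139227218

Stored big-endian, the bytes at ascending addresses are 52 82 43 E3 C7 B7.
Read back as little-endian, the first byte is least significant, giving 0xB7C7E3438252.
0xB7C7E3438252 = 202069139227218.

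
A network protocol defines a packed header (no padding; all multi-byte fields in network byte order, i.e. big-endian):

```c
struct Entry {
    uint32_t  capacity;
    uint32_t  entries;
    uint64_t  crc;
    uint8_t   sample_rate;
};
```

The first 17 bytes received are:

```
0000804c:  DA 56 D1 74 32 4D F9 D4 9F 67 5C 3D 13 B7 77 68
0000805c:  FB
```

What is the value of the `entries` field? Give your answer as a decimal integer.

`entries` follows `capacity` (4 bytes), so it starts at byte offset 4 and occupies 4 bytes.
Bytes at offsets 4..7: 32 4D F9 D4.
Big-endian stores the most-significant byte at the lowest address.
The bytes are already most-significant first: 0x324DF9D4.
0x324DF9D4 = 843971028.

843971028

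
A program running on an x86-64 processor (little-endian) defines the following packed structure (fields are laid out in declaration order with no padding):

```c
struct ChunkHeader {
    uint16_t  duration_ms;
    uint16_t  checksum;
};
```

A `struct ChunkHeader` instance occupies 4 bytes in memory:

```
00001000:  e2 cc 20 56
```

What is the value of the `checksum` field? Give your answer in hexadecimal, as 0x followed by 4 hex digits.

`checksum` follows `duration_ms` (2 bytes), so it starts at byte offset 2 and occupies 2 bytes.
Bytes at offsets 2..3: 20 56.
Little-endian: lowest address holds the least-significant byte.
Reassemble most-significant byte first: 56 20 → 0x5620.

0x5620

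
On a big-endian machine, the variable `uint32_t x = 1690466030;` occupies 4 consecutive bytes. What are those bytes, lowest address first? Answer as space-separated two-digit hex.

64 C2 76 EE

1690466030 in hexadecimal, padded to 32 bits, is 0x64C276EE.
Split into bytes (most-significant first): 64 C2 76 EE.
In big-endian order the high byte comes first in memory.
So the memory order matches the most-significant-first order: 64 C2 76 EE.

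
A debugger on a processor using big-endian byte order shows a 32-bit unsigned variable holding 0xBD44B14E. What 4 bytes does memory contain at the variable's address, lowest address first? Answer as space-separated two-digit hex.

BD 44 B1 4E

Split into bytes (most-significant first): BD 44 B1 4E.
Big-endian: lowest address holds the most-significant byte.
So the memory order matches the most-significant-first order: BD 44 B1 4E.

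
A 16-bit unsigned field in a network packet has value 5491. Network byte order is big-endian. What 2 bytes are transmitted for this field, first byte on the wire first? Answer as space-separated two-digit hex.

5491 in hexadecimal, padded to 16 bits, is 0x1573.
Split into bytes (most-significant first): 15 73.
Big-endian stores the most-significant byte at the lowest address.
So the memory order matches the most-significant-first order: 15 73.

15 73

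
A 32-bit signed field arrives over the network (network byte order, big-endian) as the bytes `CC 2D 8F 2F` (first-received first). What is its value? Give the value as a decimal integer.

-869429457

Big-endian stores the most-significant byte at the lowest address.
The bytes are already most-significant first: 0xCC2D8F2F.
Top bit is set, so as a signed 32-bit value this is 0xCC2D8F2F − 2^32 = -869429457.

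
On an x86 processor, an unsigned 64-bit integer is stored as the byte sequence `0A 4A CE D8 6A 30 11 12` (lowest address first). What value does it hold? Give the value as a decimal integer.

Little-endian: lowest address holds the least-significant byte.
Reassemble most-significant byte first: 12 11 30 6A D8 CE 4A 0A → 0x1211306AD8CE4A0A.
0x1211306AD8CE4A0A = 1301875002748848650.

1301875002748848650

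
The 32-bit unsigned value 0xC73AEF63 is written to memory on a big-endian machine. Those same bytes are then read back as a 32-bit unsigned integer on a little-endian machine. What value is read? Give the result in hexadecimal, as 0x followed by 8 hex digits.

Stored big-endian, the bytes at ascending addresses are C7 3A EF 63.
Read back as little-endian, the first byte is least significant, giving 0x63EF3AC7.

0x63EF3AC7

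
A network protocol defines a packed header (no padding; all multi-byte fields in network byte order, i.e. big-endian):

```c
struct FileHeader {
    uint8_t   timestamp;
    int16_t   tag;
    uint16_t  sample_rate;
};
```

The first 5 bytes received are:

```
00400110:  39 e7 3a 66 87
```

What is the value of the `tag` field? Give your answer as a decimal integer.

`tag` follows `timestamp` (1 byte), so it starts at byte offset 1 and occupies 2 bytes.
Bytes at offsets 1..2: E7 3A.
Big-endian: lowest address holds the most-significant byte.
The bytes are already most-significant first: 0xE73A.
Top bit is set, so as a signed 16-bit value this is 0xE73A − 2^16 = -6342.

-6342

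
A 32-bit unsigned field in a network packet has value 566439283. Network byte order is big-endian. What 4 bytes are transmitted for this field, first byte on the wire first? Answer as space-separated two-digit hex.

566439283 in hexadecimal, padded to 32 bits, is 0x21C32D73.
Split into bytes (most-significant first): 21 C3 2D 73.
Big-endian: lowest address holds the most-significant byte.
So the memory order matches the most-significant-first order: 21 C3 2D 73.

21 C3 2D 73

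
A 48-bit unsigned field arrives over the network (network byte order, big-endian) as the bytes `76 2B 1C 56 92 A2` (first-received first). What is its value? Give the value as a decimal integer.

Big-endian: lowest address holds the most-significant byte.
The bytes are already most-significant first: 0x762B1C5692A2.
0x762B1C5692A2 = 129927531106978.

129927531106978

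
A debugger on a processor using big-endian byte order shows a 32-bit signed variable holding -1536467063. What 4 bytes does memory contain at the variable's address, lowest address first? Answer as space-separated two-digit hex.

Two's complement of -1536467063 in 32 bits: 1536467063 = 0x5B94A077; invert → 0xA46B5F88; add 1 → 0xA46B5F89.
Split into bytes (most-significant first): A4 6B 5F 89.
Big-endian stores the most-significant byte at the lowest address.
So the memory order matches the most-significant-first order: A4 6B 5F 89.

A4 6B 5F 89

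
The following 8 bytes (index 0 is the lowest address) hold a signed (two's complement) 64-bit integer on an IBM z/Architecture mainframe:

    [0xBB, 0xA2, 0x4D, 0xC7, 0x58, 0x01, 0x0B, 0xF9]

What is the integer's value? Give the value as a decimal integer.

-4926289523819607047

Big-endian: lowest address holds the most-significant byte.
The bytes are already most-significant first: 0xBBA24DC758010BF9.
Top bit is set, so as a signed 64-bit value this is 0xBBA24DC758010BF9 − 2^64 = -4926289523819607047.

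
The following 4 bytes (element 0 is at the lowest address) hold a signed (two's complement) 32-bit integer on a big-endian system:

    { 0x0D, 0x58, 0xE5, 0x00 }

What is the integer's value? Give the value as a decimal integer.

Big-endian: lowest address holds the most-significant byte.
The bytes are already most-significant first: 0x0D58E500.
0x0D58E500 = 223929600.

223929600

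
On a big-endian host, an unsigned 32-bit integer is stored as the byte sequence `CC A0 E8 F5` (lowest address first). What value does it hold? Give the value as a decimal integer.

Big-endian stores the most-significant byte at the lowest address.
The bytes are already most-significant first: 0xCCA0E8F5.
0xCCA0E8F5 = 3433097461.

3433097461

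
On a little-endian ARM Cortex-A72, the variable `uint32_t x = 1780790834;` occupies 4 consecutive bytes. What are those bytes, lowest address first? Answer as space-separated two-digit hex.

1780790834 in hexadecimal, padded to 32 bits, is 0x6A24B632.
Split into bytes (most-significant first): 6A 24 B6 32.
Little-endian: lowest address holds the least-significant byte.
So at ascending addresses the bytes are 32 B6 24 6A.

32 B6 24 6A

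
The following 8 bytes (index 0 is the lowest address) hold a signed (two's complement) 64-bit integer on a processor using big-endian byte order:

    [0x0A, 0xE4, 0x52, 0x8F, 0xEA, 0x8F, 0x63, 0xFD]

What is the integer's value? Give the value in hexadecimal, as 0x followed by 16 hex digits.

0x0AE4528FEA8F63FD

Big-endian: lowest address holds the most-significant byte.
The bytes are already most-significant first: 0x0AE4528FEA8F63FD.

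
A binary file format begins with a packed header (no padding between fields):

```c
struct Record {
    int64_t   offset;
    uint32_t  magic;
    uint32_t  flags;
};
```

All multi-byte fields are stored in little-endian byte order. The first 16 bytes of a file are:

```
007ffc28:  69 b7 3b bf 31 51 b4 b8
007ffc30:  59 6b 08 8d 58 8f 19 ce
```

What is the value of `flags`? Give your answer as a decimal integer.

3457781592

`flags` follows `offset` (8 B), `magic` (4 B), so it starts at offset 8 + 4 = 12 and occupies 4 bytes.
Bytes at offsets 12..15: 58 8F 19 CE.
Little-endian stores the least-significant byte at the lowest address.
Reassemble most-significant byte first: CE 19 8F 58 → 0xCE198F58.
0xCE198F58 = 3457781592.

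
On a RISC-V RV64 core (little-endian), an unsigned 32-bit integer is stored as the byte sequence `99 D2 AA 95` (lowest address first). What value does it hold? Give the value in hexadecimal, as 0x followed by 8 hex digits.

0x95AAD299

Little-endian: lowest address holds the least-significant byte.
Reassemble most-significant byte first: 95 AA D2 99 → 0x95AAD299.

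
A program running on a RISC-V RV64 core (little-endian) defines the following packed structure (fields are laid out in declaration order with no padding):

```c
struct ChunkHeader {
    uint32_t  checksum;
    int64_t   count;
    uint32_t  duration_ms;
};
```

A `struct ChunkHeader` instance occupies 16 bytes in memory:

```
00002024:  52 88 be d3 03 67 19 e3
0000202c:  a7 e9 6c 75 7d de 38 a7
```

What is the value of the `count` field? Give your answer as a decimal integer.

`count` follows `checksum` (4 bytes), so it starts at byte offset 4 and occupies 8 bytes.
Bytes at offsets 4..11: 03 67 19 E3 A7 E9 6C 75.
In little-endian order the low byte comes first in memory.
Reassemble most-significant byte first: 75 6C E9 A7 E3 19 67 03 → 0x756CE9A7E3196703.
0x756CE9A7E3196703 = 8461394707201222403.

8461394707201222403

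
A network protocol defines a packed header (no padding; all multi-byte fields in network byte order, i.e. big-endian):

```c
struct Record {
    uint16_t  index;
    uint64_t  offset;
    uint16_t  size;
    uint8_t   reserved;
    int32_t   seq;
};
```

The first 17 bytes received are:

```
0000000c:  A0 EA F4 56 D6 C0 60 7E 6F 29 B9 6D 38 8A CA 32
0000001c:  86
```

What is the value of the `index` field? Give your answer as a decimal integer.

41194

`index` is the first field, at byte offset 0, occupying 2 bytes.
Bytes at offsets 0..1: A0 EA.
In big-endian order the high byte comes first in memory.
The bytes are already most-significant first: 0xA0EA.
0xA0EA = 41194.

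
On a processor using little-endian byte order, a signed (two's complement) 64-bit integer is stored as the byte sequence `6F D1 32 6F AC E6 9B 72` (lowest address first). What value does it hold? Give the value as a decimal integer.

Little-endian stores the least-significant byte at the lowest address.
Reassemble most-significant byte first: 72 9B E6 AC 6F 32 D1 6F → 0x729BE6AC6F32D16F.
0x729BE6AC6F32D16F = 8258447969988301167.

8258447969988301167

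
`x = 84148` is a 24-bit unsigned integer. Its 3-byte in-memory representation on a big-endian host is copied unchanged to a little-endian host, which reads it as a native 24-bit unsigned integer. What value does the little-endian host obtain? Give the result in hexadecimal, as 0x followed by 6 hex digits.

0xB44801

84148 in 24-bit hexadecimal is 0x0148B4.
Stored big-endian, the bytes at ascending addresses are 01 48 B4.
Read back as little-endian, the first byte is least significant, giving 0xB44801.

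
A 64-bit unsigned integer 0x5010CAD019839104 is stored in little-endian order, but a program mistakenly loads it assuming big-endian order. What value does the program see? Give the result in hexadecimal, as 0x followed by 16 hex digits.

Stored little-endian, the bytes at ascending addresses are 04 91 83 19 D0 CA 10 50.
Read back as big-endian, the last byte is least significant, giving 0x04918319D0CA1050.

0x04918319D0CA1050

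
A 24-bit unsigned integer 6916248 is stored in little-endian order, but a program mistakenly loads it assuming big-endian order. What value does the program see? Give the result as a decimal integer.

9996393

6916248 in 24-bit hexadecimal is 0x698898.
Stored little-endian, the bytes at ascending addresses are 98 88 69.
Read back as big-endian, the last byte is least significant, giving 0x988869.
0x988869 = 9996393.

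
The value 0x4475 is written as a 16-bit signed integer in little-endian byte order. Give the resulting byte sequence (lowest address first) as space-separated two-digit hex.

75 44

Split into bytes (most-significant first): 44 75.
In little-endian order the low byte comes first in memory.
So at ascending addresses the bytes are 75 44.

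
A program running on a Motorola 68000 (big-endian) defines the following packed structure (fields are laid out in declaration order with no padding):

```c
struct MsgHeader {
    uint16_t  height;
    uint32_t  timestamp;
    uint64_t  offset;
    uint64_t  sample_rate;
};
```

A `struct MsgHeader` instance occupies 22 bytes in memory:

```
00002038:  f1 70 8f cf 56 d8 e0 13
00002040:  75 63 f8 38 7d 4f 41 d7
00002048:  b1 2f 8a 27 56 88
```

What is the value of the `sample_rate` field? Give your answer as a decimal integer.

4744455550197520008

`sample_rate` follows `height` (2 B), `timestamp` (4 B), `offset` (8 B), so it starts at offset 2 + 4 + 8 = 14 and occupies 8 bytes.
Bytes at offsets 14..21: 41 D7 B1 2F 8A 27 56 88.
Big-endian: lowest address holds the most-significant byte.
The bytes are already most-significant first: 0x41D7B12F8A275688.
0x41D7B12F8A275688 = 4744455550197520008.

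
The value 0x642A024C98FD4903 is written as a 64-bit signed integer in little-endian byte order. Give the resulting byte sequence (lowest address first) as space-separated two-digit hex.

Split into bytes (most-significant first): 64 2A 02 4C 98 FD 49 03.
In little-endian order the low byte comes first in memory.
So at ascending addresses the bytes are 03 49 FD 98 4C 02 2A 64.

03 49 FD 98 4C 02 2A 64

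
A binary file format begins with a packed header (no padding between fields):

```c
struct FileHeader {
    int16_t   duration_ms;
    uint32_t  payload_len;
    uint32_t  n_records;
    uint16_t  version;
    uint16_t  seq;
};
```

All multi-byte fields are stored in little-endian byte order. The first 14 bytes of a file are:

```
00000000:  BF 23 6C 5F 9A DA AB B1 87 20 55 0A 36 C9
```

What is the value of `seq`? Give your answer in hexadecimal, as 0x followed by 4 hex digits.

0xC936

`seq` follows `duration_ms` (2 B), `payload_len` (4 B), `n_records` (4 B), `version` (2 B), so it starts at offset 2 + 4 + 4 + 2 = 12 and occupies 2 bytes.
Bytes at offsets 12..13: 36 C9.
In little-endian order the low byte comes first in memory.
Reassemble most-significant byte first: C9 36 → 0xC936.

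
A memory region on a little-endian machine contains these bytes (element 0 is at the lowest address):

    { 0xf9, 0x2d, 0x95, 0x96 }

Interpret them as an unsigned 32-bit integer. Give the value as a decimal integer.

2526359033

In little-endian order the low byte comes first in memory.
Reassemble most-significant byte first: 96 95 2D F9 → 0x96952DF9.
0x96952DF9 = 2526359033.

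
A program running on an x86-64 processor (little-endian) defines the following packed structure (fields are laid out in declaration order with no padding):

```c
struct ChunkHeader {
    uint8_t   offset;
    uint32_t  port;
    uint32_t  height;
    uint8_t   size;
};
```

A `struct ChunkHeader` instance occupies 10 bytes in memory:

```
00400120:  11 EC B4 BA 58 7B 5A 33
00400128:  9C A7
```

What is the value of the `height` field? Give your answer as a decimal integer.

2620611195

`height` follows `offset` (1 B), `port` (4 B), so it starts at offset 1 + 4 = 5 and occupies 4 bytes.
Bytes at offsets 5..8: 7B 5A 33 9C.
Little-endian: lowest address holds the least-significant byte.
Reassemble most-significant byte first: 9C 33 5A 7B → 0x9C335A7B.
0x9C335A7B = 2620611195.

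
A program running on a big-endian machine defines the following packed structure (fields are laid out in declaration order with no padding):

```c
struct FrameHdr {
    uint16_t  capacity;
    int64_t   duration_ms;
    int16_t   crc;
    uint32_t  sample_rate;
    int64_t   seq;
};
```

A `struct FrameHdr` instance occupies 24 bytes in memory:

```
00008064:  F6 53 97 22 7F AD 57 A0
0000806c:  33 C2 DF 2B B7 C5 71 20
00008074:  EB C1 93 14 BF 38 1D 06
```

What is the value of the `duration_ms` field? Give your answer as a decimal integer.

-7556336842298084414

`duration_ms` follows `capacity` (2 bytes), so it starts at byte offset 2 and occupies 8 bytes.
Bytes at offsets 2..9: 97 22 7F AD 57 A0 33 C2.
Big-endian: lowest address holds the most-significant byte.
The bytes are already most-significant first: 0x97227FAD57A033C2.
Top bit is set, so as a signed 64-bit value this is 0x97227FAD57A033C2 − 2^64 = -7556336842298084414.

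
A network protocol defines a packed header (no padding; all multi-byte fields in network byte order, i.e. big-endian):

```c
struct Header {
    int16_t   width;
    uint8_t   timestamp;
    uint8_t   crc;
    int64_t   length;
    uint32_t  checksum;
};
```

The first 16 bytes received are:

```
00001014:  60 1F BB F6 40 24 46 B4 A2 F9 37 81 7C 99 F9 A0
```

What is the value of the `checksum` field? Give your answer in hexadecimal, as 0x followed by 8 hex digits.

0x7C99F9A0

`checksum` follows `width` (2 B), `timestamp` (1 B), `crc` (1 B), `length` (8 B), so it starts at offset 2 + 1 + 1 + 8 = 12 and occupies 4 bytes.
Bytes at offsets 12..15: 7C 99 F9 A0.
Big-endian stores the most-significant byte at the lowest address.
The bytes are already most-significant first: 0x7C99F9A0.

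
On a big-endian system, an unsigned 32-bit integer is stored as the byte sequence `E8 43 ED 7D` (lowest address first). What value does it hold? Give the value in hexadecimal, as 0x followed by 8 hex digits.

0xE843ED7D

Big-endian stores the most-significant byte at the lowest address.
The bytes are already most-significant first: 0xE843ED7D.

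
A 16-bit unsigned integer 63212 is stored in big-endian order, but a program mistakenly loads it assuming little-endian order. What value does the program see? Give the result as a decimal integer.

60662

63212 in 16-bit hexadecimal is 0xF6EC.
Stored big-endian, the bytes at ascending addresses are F6 EC.
Read back as little-endian, the first byte is least significant, giving 0xECF6.
0xECF6 = 60662.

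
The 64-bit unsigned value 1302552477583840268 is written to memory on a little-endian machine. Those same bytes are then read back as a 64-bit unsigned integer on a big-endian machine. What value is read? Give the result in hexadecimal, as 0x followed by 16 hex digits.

0x0C94B0BF93981312

1302552477583840268 in 64-bit hexadecimal is 0x12139893BFB0940C.
Stored little-endian, the bytes at ascending addresses are 0C 94 B0 BF 93 98 13 12.
Read back as big-endian, the last byte is least significant, giving 0x0C94B0BF93981312.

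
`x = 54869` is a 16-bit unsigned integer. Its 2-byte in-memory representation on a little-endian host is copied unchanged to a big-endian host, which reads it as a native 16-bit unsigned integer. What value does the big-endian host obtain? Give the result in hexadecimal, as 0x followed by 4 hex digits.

54869 in 16-bit hexadecimal is 0xD655.
Stored little-endian, the bytes at ascending addresses are 55 D6.
Read back as big-endian, the last byte is least significant, giving 0x55D6.

0x55D6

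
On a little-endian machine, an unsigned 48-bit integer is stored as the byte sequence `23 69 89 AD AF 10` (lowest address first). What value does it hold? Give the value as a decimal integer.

Little-endian stores the least-significant byte at the lowest address.
Reassemble most-significant byte first: 10 AF AD 89 69 23 → 0x10AFAD896923.
0x10AFAD896923 = 18346716784931.

18346716784931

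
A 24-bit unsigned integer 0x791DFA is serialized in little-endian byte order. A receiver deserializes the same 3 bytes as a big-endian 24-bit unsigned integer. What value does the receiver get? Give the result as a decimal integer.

16391545

Stored little-endian, the bytes at ascending addresses are FA 1D 79.
Read back as big-endian, the last byte is least significant, giving 0xFA1D79.
0xFA1D79 = 16391545.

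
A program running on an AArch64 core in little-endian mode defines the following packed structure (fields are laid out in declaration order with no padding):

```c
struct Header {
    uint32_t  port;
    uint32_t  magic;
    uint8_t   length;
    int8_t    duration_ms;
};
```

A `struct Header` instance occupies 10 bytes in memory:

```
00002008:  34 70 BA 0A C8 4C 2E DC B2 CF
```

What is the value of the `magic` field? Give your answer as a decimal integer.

`magic` follows `port` (4 bytes), so it starts at byte offset 4 and occupies 4 bytes.
Bytes at offsets 4..7: C8 4C 2E DC.
Little-endian: lowest address holds the least-significant byte.
Reassemble most-significant byte first: DC 2E 4C C8 → 0xDC2E4CC8.
0xDC2E4CC8 = 3694021832.

3694021832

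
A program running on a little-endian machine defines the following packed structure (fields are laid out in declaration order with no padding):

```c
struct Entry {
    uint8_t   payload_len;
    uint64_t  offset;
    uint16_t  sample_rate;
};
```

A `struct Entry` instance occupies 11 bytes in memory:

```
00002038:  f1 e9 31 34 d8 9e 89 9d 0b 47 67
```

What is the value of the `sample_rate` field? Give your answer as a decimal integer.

26439

`sample_rate` follows `payload_len` (1 B), `offset` (8 B), so it starts at offset 1 + 8 = 9 and occupies 2 bytes.
Bytes at offsets 9..10: 47 67.
Little-endian: lowest address holds the least-significant byte.
Reassemble most-significant byte first: 67 47 → 0x6747.
0x6747 = 26439.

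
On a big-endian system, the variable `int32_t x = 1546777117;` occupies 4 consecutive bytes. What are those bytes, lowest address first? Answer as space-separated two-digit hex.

1546777117 in hexadecimal, padded to 32 bits, is 0x5C31F21D.
Split into bytes (most-significant first): 5C 31 F2 1D.
Big-endian: lowest address holds the most-significant byte.
So the memory order matches the most-significant-first order: 5C 31 F2 1D.

5C 31 F2 1D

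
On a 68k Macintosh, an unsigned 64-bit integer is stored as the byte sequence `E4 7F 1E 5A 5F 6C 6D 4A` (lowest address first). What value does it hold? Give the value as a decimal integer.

Big-endian stores the most-significant byte at the lowest address.
The bytes are already most-significant first: 0xE47F1E5A5F6C6D4A.
0xE47F1E5A5F6C6D4A = 16464912136186654026.

16464912136186654026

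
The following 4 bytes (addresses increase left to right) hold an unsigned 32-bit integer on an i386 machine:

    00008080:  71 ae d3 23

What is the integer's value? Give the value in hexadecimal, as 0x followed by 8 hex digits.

0x23D3AE71

Little-endian stores the least-significant byte at the lowest address.
Reassemble most-significant byte first: 23 D3 AE 71 → 0x23D3AE71.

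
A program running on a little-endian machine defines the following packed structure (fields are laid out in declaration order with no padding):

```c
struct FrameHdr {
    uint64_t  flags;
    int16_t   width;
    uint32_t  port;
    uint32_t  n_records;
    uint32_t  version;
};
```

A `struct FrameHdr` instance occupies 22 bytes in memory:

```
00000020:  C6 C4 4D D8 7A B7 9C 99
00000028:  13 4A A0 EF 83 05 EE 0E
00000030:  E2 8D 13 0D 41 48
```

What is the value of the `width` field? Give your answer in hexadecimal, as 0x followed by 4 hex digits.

`width` follows `flags` (8 bytes), so it starts at byte offset 8 and occupies 2 bytes.
Bytes at offsets 8..9: 13 4A.
In little-endian order the low byte comes first in memory.
Reassemble most-significant byte first: 4A 13 → 0x4A13.

0x4A13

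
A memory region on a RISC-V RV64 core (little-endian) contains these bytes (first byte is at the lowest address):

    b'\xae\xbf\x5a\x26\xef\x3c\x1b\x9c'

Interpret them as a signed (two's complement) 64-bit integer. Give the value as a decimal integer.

-7198092581583274066

Little-endian: lowest address holds the least-significant byte.
Reassemble most-significant byte first: 9C 1B 3C EF 26 5A BF AE → 0x9C1B3CEF265ABFAE.
Top bit is set, so as a signed 64-bit value this is 0x9C1B3CEF265ABFAE − 2^64 = -7198092581583274066.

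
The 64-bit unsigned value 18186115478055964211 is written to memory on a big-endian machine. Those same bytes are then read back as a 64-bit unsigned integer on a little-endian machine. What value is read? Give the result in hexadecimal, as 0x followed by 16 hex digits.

0x334EC251AC0F62FC

18186115478055964211 in 64-bit hexadecimal is 0xFC620FAC51C24E33.
Stored big-endian, the bytes at ascending addresses are FC 62 0F AC 51 C2 4E 33.
Read back as little-endian, the first byte is least significant, giving 0x334EC251AC0F62FC.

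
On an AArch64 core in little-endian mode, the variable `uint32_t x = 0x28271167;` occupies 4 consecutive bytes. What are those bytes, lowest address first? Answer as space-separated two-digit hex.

67 11 27 28

Split into bytes (most-significant first): 28 27 11 67.
Little-endian stores the least-significant byte at the lowest address.
So at ascending addresses the bytes are 67 11 27 28.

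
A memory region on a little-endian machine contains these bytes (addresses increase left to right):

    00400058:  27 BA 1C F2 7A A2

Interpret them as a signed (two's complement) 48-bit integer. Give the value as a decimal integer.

-102826045031897

Little-endian stores the least-significant byte at the lowest address.
Reassemble most-significant byte first: A2 7A F2 1C BA 27 → 0xA27AF21CBA27.
Top bit is set, so as a signed 48-bit value this is 0xA27AF21CBA27 − 2^48 = -102826045031897.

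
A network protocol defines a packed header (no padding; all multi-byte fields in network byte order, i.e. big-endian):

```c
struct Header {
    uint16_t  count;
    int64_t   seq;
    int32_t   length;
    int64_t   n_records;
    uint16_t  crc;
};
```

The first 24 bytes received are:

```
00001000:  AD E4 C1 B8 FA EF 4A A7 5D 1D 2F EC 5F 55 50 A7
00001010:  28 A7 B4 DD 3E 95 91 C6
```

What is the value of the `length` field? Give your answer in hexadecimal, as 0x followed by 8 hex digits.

0x2FEC5F55

`length` follows `count` (2 B), `seq` (8 B), so it starts at offset 2 + 8 = 10 and occupies 4 bytes.
Bytes at offsets 10..13: 2F EC 5F 55.
Big-endian: lowest address holds the most-significant byte.
The bytes are already most-significant first: 0x2FEC5F55.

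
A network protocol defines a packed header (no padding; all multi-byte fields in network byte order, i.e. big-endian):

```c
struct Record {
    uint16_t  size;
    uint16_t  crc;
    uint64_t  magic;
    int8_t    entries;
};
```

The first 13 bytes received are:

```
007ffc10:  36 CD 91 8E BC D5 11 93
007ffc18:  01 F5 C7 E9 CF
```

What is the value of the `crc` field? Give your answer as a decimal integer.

`crc` follows `size` (2 bytes), so it starts at byte offset 2 and occupies 2 bytes.
Bytes at offsets 2..3: 91 8E.
Big-endian stores the most-significant byte at the lowest address.
The bytes are already most-significant first: 0x918E.
0x918E = 37262.

37262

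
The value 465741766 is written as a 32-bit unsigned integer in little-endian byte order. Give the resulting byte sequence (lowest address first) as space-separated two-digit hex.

465741766 in hexadecimal, padded to 32 bits, is 0x1BC2A7C6.
Split into bytes (most-significant first): 1B C2 A7 C6.
Little-endian stores the least-significant byte at the lowest address.
So at ascending addresses the bytes are C6 A7 C2 1B.

C6 A7 C2 1B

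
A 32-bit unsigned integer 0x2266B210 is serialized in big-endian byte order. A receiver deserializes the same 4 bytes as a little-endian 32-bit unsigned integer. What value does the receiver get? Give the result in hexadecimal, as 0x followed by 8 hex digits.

Stored big-endian, the bytes at ascending addresses are 22 66 B2 10.
Read back as little-endian, the first byte is least significant, giving 0x10B26622.

0x10B26622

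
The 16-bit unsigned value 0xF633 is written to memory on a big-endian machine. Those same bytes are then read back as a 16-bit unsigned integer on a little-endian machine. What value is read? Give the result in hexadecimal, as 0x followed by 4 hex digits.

0x33F6

Stored big-endian, the bytes at ascending addresses are F6 33.
Read back as little-endian, the first byte is least significant, giving 0x33F6.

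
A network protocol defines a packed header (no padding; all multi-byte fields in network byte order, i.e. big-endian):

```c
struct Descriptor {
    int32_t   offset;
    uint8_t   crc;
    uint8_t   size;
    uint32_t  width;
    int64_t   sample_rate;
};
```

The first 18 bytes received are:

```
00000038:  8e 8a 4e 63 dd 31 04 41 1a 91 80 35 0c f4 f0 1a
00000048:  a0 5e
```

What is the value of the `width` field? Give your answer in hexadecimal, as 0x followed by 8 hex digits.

`width` follows `offset` (4 B), `crc` (1 B), `size` (1 B), so it starts at offset 4 + 1 + 1 = 6 and occupies 4 bytes.
Bytes at offsets 6..9: 04 41 1A 91.
In big-endian order the high byte comes first in memory.
The bytes are already most-significant first: 0x04411A91.

0x04411A91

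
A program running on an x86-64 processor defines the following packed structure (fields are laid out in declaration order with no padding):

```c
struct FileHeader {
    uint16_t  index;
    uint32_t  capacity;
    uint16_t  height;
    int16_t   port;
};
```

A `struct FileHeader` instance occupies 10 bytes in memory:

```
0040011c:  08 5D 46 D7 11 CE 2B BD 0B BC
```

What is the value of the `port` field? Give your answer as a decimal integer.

-17397

`port` follows `index` (2 B), `capacity` (4 B), `height` (2 B), so it starts at offset 2 + 4 + 2 = 8 and occupies 2 bytes.
Bytes at offsets 8..9: 0B BC.
In little-endian order the low byte comes first in memory.
Reassemble most-significant byte first: BC 0B → 0xBC0B.
Top bit is set, so as a signed 16-bit value this is 0xBC0B − 2^16 = -17397.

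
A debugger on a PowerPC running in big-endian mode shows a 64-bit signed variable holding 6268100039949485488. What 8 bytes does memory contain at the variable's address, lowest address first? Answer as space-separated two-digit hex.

56 FC C3 C6 C9 CD 05 B0

6268100039949485488 in hexadecimal, padded to 64 bits, is 0x56FCC3C6C9CD05B0.
Split into bytes (most-significant first): 56 FC C3 C6 C9 CD 05 B0.
Big-endian: lowest address holds the most-significant byte.
So the memory order matches the most-significant-first order: 56 FC C3 C6 C9 CD 05 B0.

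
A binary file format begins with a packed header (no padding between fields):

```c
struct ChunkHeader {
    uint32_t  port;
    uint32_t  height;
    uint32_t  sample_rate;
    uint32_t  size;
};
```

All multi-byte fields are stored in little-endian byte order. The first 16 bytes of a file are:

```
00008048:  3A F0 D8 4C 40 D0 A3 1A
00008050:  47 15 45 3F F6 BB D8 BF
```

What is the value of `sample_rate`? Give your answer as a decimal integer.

`sample_rate` follows `port` (4 B), `height` (4 B), so it starts at offset 4 + 4 = 8 and occupies 4 bytes.
Bytes at offsets 8..11: 47 15 45 3F.
Little-endian: lowest address holds the least-significant byte.
Reassemble most-significant byte first: 3F 45 15 47 → 0x3F451547.
0x3F451547 = 1061492039.

1061492039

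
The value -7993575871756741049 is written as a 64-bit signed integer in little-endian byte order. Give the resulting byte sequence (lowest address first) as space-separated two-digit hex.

47 56 CE AE 18 1D 11 91

Two's complement of -7993575871756741049 in 64 bits: 7993575871756741049 = 0x6EEEE2E75131A9B9; invert → 0x91111D18AECE5646; add 1 → 0x91111D18AECE5647.
Split into bytes (most-significant first): 91 11 1D 18 AE CE 56 47.
In little-endian order the low byte comes first in memory.
So at ascending addresses the bytes are 47 56 CE AE 18 1D 11 91.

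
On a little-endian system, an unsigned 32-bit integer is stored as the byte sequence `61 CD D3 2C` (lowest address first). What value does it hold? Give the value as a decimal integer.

752078177

Little-endian stores the least-significant byte at the lowest address.
Reassemble most-significant byte first: 2C D3 CD 61 → 0x2CD3CD61.
0x2CD3CD61 = 752078177.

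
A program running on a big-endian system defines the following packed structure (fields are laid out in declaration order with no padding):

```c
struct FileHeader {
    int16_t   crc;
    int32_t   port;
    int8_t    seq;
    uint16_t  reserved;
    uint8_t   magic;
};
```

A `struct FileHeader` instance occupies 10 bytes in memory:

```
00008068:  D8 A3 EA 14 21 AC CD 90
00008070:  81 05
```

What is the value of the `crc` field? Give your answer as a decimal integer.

-10077

`crc` is the first field, at byte offset 0, occupying 2 bytes.
Bytes at offsets 0..1: D8 A3.
Big-endian: lowest address holds the most-significant byte.
The bytes are already most-significant first: 0xD8A3.
Top bit is set, so as a signed 16-bit value this is 0xD8A3 − 2^16 = -10077.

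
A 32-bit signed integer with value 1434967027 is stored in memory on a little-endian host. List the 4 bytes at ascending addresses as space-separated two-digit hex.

1434967027 in hexadecimal, padded to 32 bits, is 0x5587DBF3.
Split into bytes (most-significant first): 55 87 DB F3.
In little-endian order the low byte comes first in memory.
So at ascending addresses the bytes are F3 DB 87 55.

F3 DB 87 55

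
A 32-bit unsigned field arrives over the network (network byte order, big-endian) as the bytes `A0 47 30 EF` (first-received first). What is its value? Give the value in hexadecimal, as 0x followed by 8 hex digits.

Big-endian stores the most-significant byte at the lowest address.
The bytes are already most-significant first: 0xA04730EF.

0xA04730EF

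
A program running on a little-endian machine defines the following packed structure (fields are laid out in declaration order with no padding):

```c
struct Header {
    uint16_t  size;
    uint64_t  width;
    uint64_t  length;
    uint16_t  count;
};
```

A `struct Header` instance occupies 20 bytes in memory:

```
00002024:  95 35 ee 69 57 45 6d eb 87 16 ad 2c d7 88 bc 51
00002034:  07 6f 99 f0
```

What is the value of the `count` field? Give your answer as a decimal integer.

61593

`count` follows `size` (2 B), `width` (8 B), `length` (8 B), so it starts at offset 2 + 8 + 8 = 18 and occupies 2 bytes.
Bytes at offsets 18..19: 99 F0.
In little-endian order the low byte comes first in memory.
Reassemble most-significant byte first: F0 99 → 0xF099.
0xF099 = 61593.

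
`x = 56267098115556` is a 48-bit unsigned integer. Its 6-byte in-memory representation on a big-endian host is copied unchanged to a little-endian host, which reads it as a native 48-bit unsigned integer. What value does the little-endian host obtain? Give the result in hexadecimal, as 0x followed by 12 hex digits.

56267098115556 in 48-bit hexadecimal is 0x332CB4654DE4.
Stored big-endian, the bytes at ascending addresses are 33 2C B4 65 4D E4.
Read back as little-endian, the first byte is least significant, giving 0xE44D65B42C33.

0xE44D65B42C33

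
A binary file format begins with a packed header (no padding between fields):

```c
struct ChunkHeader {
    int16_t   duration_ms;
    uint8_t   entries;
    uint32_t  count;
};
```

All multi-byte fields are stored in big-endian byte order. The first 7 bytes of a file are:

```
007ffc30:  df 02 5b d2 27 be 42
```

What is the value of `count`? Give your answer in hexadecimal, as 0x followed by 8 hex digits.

0xD227BE42

`count` follows `duration_ms` (2 B), `entries` (1 B), so it starts at offset 2 + 1 = 3 and occupies 4 bytes.
Bytes at offsets 3..6: D2 27 BE 42.
Big-endian: lowest address holds the most-significant byte.
The bytes are already most-significant first: 0xD227BE42.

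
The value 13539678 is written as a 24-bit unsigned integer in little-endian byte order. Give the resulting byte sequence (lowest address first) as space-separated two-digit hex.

13539678 in hexadecimal, padded to 24 bits, is 0xCE995E.
Split into bytes (most-significant first): CE 99 5E.
Little-endian: lowest address holds the least-significant byte.
So at ascending addresses the bytes are 5E 99 CE.

5E 99 CE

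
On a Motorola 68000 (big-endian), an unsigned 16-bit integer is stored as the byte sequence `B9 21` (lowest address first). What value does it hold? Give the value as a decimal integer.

Big-endian: lowest address holds the most-significant byte.
The bytes are already most-significant first: 0xB921.
0xB921 = 47393.

47393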